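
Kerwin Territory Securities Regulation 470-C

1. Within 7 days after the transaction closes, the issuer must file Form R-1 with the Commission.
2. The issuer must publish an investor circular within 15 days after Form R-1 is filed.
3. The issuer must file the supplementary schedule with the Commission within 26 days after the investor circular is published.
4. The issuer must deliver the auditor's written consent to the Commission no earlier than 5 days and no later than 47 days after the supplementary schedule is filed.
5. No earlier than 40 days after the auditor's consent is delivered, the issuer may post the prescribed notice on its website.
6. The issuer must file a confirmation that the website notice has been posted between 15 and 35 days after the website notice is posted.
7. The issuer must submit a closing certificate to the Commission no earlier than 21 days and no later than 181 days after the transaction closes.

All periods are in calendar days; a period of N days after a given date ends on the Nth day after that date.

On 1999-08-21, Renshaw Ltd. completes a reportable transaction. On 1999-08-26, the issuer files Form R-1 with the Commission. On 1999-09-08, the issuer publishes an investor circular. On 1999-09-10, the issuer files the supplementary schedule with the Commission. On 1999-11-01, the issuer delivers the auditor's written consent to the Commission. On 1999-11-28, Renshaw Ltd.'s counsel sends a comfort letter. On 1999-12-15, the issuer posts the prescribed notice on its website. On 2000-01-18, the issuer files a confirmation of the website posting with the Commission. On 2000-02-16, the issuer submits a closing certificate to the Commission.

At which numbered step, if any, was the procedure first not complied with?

Step 4

Step 1 — counting 7 days from 1999-08-21 (when the transaction closes) gives a deadline of 1999-08-28; completed 1999-08-26, before the deadline.
Step 2 — counting 15 days from 1999-08-26 (when Form R-1 is filed) gives a deadline of 1999-09-10; done 1999-09-08 — timely.
Step 3 — counting 26 days from 1999-09-08 (when the investor circular is published) gives a deadline of 1999-10-04; done 1999-09-10 — timely.
Step 4 — 5 and 47 days from 1999-09-10 (when the supplementary schedule is filed) are 1999-09-15 and 1999-10-27 respectively; done 1999-11-01 — 5 days after the window closed.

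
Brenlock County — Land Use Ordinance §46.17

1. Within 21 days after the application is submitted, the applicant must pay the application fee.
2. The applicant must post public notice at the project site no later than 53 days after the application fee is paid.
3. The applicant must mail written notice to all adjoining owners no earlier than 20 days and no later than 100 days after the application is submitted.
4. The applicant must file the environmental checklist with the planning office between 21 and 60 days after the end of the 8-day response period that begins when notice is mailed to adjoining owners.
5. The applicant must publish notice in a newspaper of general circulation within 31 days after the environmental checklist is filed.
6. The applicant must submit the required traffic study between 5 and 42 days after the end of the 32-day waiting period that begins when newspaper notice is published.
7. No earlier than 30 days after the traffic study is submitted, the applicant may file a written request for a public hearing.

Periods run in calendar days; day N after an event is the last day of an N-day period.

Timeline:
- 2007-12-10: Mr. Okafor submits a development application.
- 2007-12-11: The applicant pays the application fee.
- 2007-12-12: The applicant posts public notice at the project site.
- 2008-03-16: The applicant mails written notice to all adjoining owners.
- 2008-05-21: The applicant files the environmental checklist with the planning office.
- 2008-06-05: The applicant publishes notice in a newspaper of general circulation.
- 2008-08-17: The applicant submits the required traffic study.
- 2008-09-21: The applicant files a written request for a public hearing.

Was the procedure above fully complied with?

Yes

Step 1 — counting 21 days from 2007-12-10 (when the application is submitted) gives a deadline of 2007-12-31; completed 2007-12-11, before the deadline.
Step 2 — counting 53 days from 2007-12-11 (when the application fee is paid) gives a deadline of 2008-02-02; done 2007-12-12 — timely.
Step 3 — 20 and 100 days from 2007-12-10 (when the application is submitted) are 2007-12-30 and 2008-03-19 respectively; done 2008-03-16, which is between those dates.
Step 4 — 21 and 60 days from 2008-03-24 (end of the 8-day response period, which began when notice is mailed to adjoining owners on 2008-03-16) are 2008-04-14 and 2008-05-23 respectively; 2008-05-21 falls inside that range.
Step 5 — counting 31 days from 2008-05-21 (when the environmental checklist is filed) gives a deadline of 2008-06-21; completed 2008-06-05, before the deadline.
Step 6 — 5 and 42 days from 2008-07-07 (end of the 32-day waiting period, which began when newspaper notice is published on 2008-06-05) are 2008-07-12 and 2008-08-18 respectively; done 2008-08-17 — within the window.
Step 7 — must wait 30 days from 2008-08-17 (when the traffic study is submitted), so not before 2008-09-16; done 2008-09-21 — permitted.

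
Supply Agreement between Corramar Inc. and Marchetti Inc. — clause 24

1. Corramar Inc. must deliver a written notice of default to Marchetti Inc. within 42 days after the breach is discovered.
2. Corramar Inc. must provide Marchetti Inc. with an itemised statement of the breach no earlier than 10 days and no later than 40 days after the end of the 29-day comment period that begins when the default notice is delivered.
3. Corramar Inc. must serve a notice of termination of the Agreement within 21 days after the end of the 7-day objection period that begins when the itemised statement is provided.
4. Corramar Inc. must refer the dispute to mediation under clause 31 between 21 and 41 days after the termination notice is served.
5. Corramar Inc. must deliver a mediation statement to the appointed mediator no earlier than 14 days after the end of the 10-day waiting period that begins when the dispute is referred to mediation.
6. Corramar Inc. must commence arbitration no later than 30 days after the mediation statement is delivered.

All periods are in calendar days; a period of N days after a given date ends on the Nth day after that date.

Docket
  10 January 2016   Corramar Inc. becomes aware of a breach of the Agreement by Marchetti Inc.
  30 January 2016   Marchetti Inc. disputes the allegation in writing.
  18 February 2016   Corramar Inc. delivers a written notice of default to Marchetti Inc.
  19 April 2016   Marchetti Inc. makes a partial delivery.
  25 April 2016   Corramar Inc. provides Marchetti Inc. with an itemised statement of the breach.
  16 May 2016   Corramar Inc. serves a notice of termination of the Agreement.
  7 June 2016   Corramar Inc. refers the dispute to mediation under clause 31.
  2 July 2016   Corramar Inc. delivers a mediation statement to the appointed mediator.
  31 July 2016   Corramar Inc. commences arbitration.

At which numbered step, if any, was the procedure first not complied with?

None — every step was satisfied

(1) due by 10 January 2016 + 42 days = 21 February 2016; done 18 February 2016 — timely.
(2) the permitted window runs from 18 March 2016 + 10 = 28 March 2016 to 18 March 2016 + 40 = 27 April 2016; 25 April 2016 falls inside that range.
(3) due by 2 May 2016 + 21 days = 23 May 2016; 16 May 2016 is within that limit.
(4) the permitted window runs from 16 May 2016 + 21 = 6 June 2016 to 16 May 2016 + 41 = 26 June 2016; done 7 June 2016 — within the window.
(5) permitted from 17 June 2016 + 14 days = 1 July 2016 onward; done 2 July 2016, after the minimum wait.
(6) due by 2 July 2016 + 30 days = 1 August 2016; done 31 July 2016 — timely.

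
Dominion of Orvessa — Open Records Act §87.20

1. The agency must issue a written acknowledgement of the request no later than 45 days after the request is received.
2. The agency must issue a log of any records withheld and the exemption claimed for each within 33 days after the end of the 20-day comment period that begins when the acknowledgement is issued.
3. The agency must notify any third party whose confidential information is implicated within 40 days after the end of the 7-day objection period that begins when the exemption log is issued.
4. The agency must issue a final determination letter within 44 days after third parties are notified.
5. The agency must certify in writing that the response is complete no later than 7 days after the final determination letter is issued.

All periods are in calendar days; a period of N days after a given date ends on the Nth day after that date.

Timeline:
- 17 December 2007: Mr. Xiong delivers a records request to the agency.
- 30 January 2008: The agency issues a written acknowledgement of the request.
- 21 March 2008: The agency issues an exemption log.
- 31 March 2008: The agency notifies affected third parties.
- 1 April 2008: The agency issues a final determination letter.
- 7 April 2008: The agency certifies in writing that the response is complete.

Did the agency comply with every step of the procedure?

Yes

Step 1 — counting 45 days from 17 December 2007 (when the request is received) gives a deadline of 31 January 2008; 30 January 2008 is within that limit.
Step 2 — counting 33 days from 19 February 2008 (end of the 20-day comment period, which began when the acknowledgement is issued on 30 January 2008) gives a deadline of 23 March 2008; completed 21 March 2008, before the deadline.
Step 3 — counting 40 days from 28 March 2008 (end of the 7-day objection period, which began when the exemption log is issued on 21 March 2008) gives a deadline of 7 May 2008; completed 31 March 2008, before the deadline.
Step 4 — counting 44 days from 31 March 2008 (when third parties are notified) gives a deadline of 14 May 2008; 1 April 2008 is within that limit.
Step 5 — counting 7 days from 1 April 2008 (when the final determination letter is issued) gives a deadline of 8 April 2008; completed 7 April 2008, before the deadline.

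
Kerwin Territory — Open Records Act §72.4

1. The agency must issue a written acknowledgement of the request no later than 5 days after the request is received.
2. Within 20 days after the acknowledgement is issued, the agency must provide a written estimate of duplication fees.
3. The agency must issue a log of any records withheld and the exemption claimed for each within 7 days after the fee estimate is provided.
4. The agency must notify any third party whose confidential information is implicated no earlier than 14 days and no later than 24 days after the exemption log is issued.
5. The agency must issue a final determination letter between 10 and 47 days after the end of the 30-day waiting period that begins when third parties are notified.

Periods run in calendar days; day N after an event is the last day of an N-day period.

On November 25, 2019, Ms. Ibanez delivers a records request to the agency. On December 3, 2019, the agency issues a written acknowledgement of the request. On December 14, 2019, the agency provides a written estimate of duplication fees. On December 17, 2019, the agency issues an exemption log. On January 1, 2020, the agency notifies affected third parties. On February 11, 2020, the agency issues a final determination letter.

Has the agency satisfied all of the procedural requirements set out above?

Step 1 — counting 5 days from November 25, 2019 (when the request is received) gives a deadline of November 30, 2019; done December 3, 2019 — 3 days late.

No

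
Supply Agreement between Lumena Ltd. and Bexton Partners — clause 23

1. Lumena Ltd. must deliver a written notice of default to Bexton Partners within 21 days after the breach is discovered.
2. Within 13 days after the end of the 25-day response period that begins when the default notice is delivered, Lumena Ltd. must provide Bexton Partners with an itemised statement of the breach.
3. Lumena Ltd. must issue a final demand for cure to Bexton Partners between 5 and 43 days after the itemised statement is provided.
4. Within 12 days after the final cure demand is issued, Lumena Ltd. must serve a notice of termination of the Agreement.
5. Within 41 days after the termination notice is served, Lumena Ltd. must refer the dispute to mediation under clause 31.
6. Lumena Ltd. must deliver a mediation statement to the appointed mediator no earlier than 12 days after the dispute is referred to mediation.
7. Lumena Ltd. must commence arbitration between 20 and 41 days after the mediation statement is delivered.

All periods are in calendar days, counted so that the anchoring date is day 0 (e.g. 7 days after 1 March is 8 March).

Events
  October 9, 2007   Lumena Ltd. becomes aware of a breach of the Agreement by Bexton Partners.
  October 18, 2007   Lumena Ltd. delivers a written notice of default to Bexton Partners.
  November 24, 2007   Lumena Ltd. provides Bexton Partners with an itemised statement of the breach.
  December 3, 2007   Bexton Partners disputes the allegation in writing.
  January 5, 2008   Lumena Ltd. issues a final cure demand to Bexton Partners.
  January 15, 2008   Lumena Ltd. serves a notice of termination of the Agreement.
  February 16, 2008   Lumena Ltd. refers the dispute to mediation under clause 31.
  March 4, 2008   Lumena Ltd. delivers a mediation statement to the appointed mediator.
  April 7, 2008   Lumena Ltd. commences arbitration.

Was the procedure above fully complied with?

Yes

Step 1 — counting 21 days from October 9, 2007 (when the breach is discovered) gives a deadline of October 30, 2007; done October 18, 2007 — timely.
Step 2 — counting 13 days from November 12, 2007 (end of the 25-day response period, which began when the default notice is delivered on October 18, 2007) gives a deadline of November 25, 2007; November 24, 2007 is within that limit.
Step 3 — 5 and 43 days from November 24, 2007 (when the itemised statement is provided) are November 29, 2007 and January 6, 2008 respectively; done January 5, 2008, which is between those dates.
Step 4 — counting 12 days from January 5, 2008 (when the final cure demand is issued) gives a deadline of January 17, 2008; January 15, 2008 is within that limit.
Step 5 — counting 41 days from January 15, 2008 (when the termination notice is served) gives a deadline of February 25, 2008; done February 16, 2008 — timely.
Step 6 — must wait 12 days from February 16, 2008 (when the dispute is referred to mediation), so not before February 28, 2008; done March 4, 2008 — permitted.
Step 7 — 20 and 41 days from March 4, 2008 (when the mediation statement is delivered) are March 24, 2008 and April 14, 2008 respectively; done April 7, 2008, which is between those dates.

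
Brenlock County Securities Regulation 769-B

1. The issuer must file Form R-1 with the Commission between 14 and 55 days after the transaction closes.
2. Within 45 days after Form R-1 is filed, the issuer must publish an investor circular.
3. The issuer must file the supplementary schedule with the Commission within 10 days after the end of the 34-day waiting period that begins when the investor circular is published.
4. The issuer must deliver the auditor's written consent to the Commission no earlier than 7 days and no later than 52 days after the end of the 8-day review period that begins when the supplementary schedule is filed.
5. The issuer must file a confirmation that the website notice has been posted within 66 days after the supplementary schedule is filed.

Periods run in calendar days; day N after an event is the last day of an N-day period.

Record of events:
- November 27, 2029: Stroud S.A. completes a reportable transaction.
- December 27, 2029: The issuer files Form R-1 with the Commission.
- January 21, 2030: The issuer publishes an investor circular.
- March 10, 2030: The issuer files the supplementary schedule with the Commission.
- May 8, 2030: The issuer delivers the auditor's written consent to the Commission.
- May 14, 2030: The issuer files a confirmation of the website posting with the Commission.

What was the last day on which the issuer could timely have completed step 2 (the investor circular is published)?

February 10, 2030

Step 2 runs from December 27, 2029, when Form R-1 is filed. 45 days after December 27, 2029 is February 10, 2030.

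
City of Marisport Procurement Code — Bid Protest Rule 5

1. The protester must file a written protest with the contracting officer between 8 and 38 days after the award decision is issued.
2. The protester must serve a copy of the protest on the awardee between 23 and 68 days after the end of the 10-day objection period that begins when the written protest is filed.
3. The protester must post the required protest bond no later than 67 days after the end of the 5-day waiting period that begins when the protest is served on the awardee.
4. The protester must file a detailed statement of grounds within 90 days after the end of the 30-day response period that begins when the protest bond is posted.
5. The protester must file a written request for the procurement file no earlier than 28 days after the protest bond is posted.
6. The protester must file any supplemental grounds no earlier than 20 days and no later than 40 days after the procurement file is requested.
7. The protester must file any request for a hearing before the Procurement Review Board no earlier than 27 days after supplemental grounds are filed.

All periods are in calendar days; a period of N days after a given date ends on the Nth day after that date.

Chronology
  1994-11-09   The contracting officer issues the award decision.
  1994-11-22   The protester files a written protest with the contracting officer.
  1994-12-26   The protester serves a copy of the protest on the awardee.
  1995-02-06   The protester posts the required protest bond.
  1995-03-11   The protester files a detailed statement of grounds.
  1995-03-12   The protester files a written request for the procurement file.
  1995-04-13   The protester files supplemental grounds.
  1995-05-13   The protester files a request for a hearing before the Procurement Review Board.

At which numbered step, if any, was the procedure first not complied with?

Step 1: the window is 8–38 days after 1994-11-09 (when the award decision is issued), so 1994-11-17 through 1994-12-17; done 1994-11-22, which is between those dates.
Step 2: the window is 23–68 days after 1994-12-02 (end of the 10-day objection period, which began when the written protest is filed on 1994-11-22), so 1994-12-25 through 1995-02-08; 1994-12-26 falls inside that range.
Step 3: 67 days after 1994-12-31 (end of the 5-day waiting period, which began when the protest is served on the awardee on 1994-12-26) is 1995-03-08; done 1995-02-06 — timely.
Step 4: 90 days after 1995-03-08 (end of the 30-day response period, which began when the protest bond is posted on 1995-02-06) is 1995-06-06; done 1995-03-11 — timely.
Step 5: the earliest permitted date is 28 days after 1995-02-06 (when the protest bond is posted), i.e. 1995-03-06; done 1995-03-12, after the minimum wait.
Step 6: the window is 20–40 days after 1995-03-12 (when the procurement file is requested), so 1995-04-01 through 1995-04-21; done 1995-04-13 — within the window.
Step 7: the earliest permitted date is 27 days after 1995-04-13 (when supplemental grounds are filed), i.e. 1995-05-10; 1995-05-13 is on or after that date.

None — every step was satisfied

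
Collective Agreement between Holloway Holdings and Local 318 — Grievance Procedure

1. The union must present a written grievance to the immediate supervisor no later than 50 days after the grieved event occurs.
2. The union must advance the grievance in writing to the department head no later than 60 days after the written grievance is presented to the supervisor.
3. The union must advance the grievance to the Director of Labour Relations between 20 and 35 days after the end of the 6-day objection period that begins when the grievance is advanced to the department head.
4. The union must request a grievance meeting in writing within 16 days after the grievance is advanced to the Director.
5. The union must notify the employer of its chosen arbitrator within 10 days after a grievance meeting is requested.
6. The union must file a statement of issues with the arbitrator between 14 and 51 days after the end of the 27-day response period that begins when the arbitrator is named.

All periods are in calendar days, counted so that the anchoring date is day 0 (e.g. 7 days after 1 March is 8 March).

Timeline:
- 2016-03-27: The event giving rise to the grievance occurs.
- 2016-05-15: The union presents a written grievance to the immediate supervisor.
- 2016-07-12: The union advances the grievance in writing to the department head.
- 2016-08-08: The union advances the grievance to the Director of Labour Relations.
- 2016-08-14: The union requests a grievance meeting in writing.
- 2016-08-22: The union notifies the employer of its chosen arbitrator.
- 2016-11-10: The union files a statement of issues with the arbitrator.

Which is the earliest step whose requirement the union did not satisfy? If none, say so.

Step 6

(1) due by 2016-03-27 + 50 days = 2016-05-16; 2016-05-15 is within that limit.
(2) due by 2016-05-15 + 60 days = 2016-07-14; done 2016-07-12 — timely.
(3) the permitted window runs from 2016-07-18 + 20 = 2016-08-07 to 2016-07-18 + 35 = 2016-08-22; done 2016-08-08 — within the window.
(4) due by 2016-08-08 + 16 days = 2016-08-24; done 2016-08-14 — timely.
(5) due by 2016-08-14 + 10 days = 2016-08-24; done 2016-08-22 — timely.
(6) the permitted window runs from 2016-09-18 + 14 = 2016-10-02 to 2016-09-18 + 51 = 2016-11-08; done 2016-11-10 — 2 days after the window closed.
The procedure was therefore not followed at step 6.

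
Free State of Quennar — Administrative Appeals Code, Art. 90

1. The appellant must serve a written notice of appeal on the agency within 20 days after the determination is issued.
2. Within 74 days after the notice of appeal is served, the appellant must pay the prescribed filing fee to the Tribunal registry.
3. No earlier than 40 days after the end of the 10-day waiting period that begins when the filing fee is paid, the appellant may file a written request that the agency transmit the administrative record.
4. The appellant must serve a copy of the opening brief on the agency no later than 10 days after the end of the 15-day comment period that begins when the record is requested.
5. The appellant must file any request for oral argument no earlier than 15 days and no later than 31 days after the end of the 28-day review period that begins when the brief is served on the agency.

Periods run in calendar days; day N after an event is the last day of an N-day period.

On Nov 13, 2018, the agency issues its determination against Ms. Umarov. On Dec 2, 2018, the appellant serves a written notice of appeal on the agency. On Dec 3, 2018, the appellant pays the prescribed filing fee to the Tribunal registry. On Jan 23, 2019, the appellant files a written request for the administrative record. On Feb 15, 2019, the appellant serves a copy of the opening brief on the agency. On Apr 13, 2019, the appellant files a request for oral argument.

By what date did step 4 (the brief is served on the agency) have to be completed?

Feb 17, 2019

The record is requested on Jan 23, 2019; the 15-day comment period therefore ends Feb 7, 2019, and step 4 runs from that date. 10 days after Feb 7, 2019 is Feb 17, 2019.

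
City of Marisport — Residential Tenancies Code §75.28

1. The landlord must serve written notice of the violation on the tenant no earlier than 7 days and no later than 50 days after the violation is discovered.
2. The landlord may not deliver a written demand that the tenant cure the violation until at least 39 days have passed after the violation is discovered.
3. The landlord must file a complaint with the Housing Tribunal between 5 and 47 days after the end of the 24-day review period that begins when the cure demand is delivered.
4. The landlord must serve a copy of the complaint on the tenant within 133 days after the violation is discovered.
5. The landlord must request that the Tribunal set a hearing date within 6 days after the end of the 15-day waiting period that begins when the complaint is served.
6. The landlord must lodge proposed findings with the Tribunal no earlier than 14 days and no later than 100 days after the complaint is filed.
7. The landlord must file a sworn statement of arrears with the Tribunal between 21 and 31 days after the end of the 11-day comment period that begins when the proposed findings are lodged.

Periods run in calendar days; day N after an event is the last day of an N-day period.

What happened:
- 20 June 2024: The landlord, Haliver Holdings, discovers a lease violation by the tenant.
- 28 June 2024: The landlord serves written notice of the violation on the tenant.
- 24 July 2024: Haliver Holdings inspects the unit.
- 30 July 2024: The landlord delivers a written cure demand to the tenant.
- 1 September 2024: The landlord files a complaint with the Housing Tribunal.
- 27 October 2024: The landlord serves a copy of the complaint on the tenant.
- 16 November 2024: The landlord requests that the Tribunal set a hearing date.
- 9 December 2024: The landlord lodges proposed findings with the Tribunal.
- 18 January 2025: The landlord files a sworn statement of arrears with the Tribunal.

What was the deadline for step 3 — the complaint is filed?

9 October 2024

The cure demand is delivered on 30 July 2024; the 24-day review period therefore ends 23 August 2024, and step 3 runs from that date. The window is 5–47 days after 23 August 2024; it closes on 9 October 2024.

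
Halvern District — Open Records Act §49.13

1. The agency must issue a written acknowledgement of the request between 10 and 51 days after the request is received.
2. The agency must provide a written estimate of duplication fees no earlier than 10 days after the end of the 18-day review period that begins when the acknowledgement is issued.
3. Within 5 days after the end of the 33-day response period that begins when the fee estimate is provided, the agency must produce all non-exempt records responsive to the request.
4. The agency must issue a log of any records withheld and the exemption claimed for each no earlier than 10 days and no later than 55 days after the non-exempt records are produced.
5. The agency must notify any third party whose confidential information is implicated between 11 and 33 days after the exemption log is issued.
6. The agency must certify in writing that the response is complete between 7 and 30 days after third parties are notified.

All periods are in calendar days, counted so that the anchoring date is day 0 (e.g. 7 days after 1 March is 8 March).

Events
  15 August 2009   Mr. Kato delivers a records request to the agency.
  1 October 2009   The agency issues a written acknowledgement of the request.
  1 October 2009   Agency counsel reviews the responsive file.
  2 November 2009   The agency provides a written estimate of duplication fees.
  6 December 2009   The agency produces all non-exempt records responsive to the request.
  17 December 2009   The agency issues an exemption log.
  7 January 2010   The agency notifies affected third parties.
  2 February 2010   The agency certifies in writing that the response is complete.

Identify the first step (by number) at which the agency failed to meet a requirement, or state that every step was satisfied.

None — every step was satisfied

(1) the permitted window runs from 15 August 2009 + 10 = 25 August 2009 to 15 August 2009 + 51 = 5 October 2009; 1 October 2009 falls inside that range.
(2) permitted from 19 October 2009 + 10 days = 29 October 2009 onward; 2 November 2009 is on or after that date.
(3) due by 5 December 2009 + 5 days = 10 December 2009; 6 December 2009 is within that limit.
(4) the permitted window runs from 6 December 2009 + 10 = 16 December 2009 to 6 December 2009 + 55 = 30 January 2010; done 17 December 2009 — within the window.
(5) the permitted window runs from 17 December 2009 + 11 = 28 December 2009 to 17 December 2009 + 33 = 19 January 2010; done 7 January 2010 — within the window.
(6) the permitted window runs from 7 January 2010 + 7 = 14 January 2010 to 7 January 2010 + 30 = 6 February 2010; 2 February 2010 falls inside that range.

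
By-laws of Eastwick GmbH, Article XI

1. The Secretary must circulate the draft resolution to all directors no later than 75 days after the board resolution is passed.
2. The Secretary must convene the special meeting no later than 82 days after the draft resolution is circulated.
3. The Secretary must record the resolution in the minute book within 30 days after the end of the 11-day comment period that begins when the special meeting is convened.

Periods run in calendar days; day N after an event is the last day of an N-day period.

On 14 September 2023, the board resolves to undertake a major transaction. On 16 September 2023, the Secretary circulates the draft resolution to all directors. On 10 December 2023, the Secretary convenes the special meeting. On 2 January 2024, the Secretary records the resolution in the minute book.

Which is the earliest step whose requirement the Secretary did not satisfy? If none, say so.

Step 2

Step 1 — counting 75 days from 14 September 2023 (when the board resolution is passed) gives a deadline of 28 November 2023; 16 September 2023 is within that limit.
Step 2 — counting 82 days from 16 September 2023 (when the draft resolution is circulated) gives a deadline of 7 December 2023; done 10 December 2023 — 3 days late.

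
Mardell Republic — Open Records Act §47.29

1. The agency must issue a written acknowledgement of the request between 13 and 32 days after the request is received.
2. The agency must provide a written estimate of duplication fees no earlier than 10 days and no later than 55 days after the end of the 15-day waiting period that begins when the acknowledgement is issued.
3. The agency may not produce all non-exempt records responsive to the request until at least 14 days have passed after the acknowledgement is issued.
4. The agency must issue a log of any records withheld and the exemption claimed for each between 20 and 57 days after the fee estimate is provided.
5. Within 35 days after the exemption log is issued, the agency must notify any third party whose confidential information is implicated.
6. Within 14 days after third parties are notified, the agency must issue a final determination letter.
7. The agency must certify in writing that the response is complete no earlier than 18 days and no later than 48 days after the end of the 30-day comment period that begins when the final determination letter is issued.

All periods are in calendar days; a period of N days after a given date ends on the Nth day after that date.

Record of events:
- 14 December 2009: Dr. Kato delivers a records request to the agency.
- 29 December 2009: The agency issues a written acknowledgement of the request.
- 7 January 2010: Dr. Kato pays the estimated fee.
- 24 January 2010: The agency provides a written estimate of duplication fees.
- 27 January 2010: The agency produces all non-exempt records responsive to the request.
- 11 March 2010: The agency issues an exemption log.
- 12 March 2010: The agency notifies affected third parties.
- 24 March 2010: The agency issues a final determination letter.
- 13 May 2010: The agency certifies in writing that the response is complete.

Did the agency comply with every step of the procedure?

Step 1: the window is 13–32 days after 14 December 2009 (when the request is received), so 27 December 2009 through 15 January 2010; 29 December 2009 falls inside that range.
Step 2: the window is 10–55 days after 13 January 2010 (end of the 15-day waiting period, which began when the acknowledgement is issued on 29 December 2009), so 23 January 2010 through 9 March 2010; done 24 January 2010 — within the window.
Step 3: the earliest permitted date is 14 days after 29 December 2009 (when the acknowledgement is issued), i.e. 12 January 2010; done 27 January 2010, after the minimum wait.
Step 4: the window is 20–57 days after 24 January 2010 (when the fee estimate is provided), so 13 February 2010 through 22 March 2010; done 11 March 2010 — within the window.
Step 5: 35 days after 11 March 2010 (when the exemption log is issued) is 15 April 2010; 12 March 2010 is within that limit.
Step 6: 14 days after 12 March 2010 (when third parties are notified) is 26 March 2010; done 24 March 2010 — timely.
Step 7: the window is 18–48 days after 23 April 2010 (end of the 30-day comment period, which began when the final determination letter is issued on 24 March 2010), so 11 May 2010 through 10 June 2010; 13 May 2010 falls inside that range.

Yes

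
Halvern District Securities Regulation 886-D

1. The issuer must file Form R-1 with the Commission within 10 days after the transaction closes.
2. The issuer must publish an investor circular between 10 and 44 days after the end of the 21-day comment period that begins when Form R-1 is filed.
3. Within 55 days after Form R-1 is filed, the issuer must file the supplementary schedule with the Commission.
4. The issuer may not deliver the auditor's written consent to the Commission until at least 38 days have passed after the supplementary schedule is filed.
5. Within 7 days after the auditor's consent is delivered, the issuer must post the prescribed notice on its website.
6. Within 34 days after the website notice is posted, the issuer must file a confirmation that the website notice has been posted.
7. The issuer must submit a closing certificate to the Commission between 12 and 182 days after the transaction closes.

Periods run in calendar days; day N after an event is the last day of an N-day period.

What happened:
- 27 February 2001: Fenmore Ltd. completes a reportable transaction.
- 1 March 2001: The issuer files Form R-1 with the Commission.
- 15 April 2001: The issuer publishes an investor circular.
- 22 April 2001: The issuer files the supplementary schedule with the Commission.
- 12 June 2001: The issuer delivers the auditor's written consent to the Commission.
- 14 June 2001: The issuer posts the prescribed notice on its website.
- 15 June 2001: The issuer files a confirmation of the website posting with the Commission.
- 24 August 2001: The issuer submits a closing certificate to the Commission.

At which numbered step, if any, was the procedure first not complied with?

(1) due by 27 February 2001 + 10 days = 9 March 2001; completed 1 March 2001, before the deadline.
(2) the permitted window runs from 22 March 2001 + 10 = 1 April 2001 to 22 March 2001 + 44 = 5 May 2001; 15 April 2001 falls inside that range.
(3) due by 1 March 2001 + 55 days = 25 April 2001; 22 April 2001 is within that limit.
(4) permitted from 22 April 2001 + 38 days = 30 May 2001 onward; 12 June 2001 is on or after that date.
(5) due by 12 June 2001 + 7 days = 19 June 2001; 14 June 2001 is within that limit.
(6) due by 14 June 2001 + 34 days = 18 July 2001; 15 June 2001 is within that limit.
(7) the permitted window runs from 27 February 2001 + 12 = 11 March 2001 to 27 February 2001 + 182 = 28 August 2001; done 24 August 2001, which is between those dates.

None — every step was satisfied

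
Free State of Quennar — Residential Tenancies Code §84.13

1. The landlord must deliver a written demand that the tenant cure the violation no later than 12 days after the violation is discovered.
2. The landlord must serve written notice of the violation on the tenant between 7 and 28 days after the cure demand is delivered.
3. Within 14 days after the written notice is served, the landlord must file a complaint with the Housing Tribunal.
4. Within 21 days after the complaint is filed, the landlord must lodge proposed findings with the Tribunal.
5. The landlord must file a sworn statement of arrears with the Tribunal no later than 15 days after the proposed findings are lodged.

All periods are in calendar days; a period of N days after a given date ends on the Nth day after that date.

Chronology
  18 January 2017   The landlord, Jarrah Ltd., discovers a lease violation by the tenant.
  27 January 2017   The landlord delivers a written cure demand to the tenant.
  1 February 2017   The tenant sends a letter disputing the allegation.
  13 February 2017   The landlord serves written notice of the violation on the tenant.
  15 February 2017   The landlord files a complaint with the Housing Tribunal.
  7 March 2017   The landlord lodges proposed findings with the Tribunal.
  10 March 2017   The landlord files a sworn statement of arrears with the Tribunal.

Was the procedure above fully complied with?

(1) due by 18 January 2017 + 12 days = 30 January 2017; completed 27 January 2017, before the deadline.
(2) the permitted window runs from 27 January 2017 + 7 = 3 February 2017 to 27 January 2017 + 28 = 24 February 2017; done 13 February 2017, which is between those dates.
(3) due by 13 February 2017 + 14 days = 27 February 2017; 15 February 2017 is within that limit.
(4) due by 15 February 2017 + 21 days = 8 March 2017; completed 7 March 2017, before the deadline.
(5) due by 7 March 2017 + 15 days = 22 March 2017; 10 March 2017 is within that limit.

Yes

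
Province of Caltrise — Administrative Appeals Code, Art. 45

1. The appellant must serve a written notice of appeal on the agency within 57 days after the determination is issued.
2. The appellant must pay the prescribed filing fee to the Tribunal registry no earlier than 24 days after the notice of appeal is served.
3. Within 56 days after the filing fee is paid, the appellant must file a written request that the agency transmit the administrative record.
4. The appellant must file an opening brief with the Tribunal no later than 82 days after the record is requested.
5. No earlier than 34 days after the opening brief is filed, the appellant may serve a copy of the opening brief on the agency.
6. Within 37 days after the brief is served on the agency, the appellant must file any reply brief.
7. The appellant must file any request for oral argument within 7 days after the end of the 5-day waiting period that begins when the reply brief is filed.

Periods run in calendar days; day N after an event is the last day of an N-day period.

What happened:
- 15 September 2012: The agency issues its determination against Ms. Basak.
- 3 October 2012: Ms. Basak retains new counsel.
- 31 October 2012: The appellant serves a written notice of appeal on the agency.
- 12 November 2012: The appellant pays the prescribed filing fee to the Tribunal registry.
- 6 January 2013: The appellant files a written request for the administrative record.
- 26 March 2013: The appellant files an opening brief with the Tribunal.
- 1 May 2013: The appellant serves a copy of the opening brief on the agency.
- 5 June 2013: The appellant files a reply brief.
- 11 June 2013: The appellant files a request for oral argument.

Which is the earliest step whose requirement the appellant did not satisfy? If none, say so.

Step 1: 57 days after 15 September 2012 (when the determination is issued) is 11 November 2012; done 31 October 2012 — timely.
Step 2: the earliest permitted date is 24 days after 31 October 2012 (when the notice of appeal is served), i.e. 24 November 2012; 12 November 2012 is 12 days before the earliest permitted date.

Step 2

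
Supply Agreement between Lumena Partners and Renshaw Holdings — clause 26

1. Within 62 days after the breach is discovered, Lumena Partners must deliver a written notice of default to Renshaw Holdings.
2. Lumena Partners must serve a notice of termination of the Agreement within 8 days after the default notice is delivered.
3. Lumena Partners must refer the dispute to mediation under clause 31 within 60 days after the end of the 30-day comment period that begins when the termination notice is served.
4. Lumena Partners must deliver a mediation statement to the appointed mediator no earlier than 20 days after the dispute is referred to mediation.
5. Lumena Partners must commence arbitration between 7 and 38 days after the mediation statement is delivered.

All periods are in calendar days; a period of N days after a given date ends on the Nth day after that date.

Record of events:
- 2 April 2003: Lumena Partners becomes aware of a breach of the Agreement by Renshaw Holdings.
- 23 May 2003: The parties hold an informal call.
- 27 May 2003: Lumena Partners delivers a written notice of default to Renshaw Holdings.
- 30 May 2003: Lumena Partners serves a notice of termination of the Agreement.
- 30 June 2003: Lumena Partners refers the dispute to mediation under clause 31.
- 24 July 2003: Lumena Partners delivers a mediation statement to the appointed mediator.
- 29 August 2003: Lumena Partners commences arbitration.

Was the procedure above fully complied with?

Step 1 — counting 62 days from 2 April 2003 (when the breach is discovered) gives a deadline of 3 June 2003; completed 27 May 2003, before the deadline.
Step 2 — counting 8 days from 27 May 2003 (when the default notice is delivered) gives a deadline of 4 June 2003; done 30 May 2003 — timely.
Step 3 — counting 60 days from 29 June 2003 (end of the 30-day comment period, which began when the termination notice is served on 30 May 2003) gives a deadline of 28 August 2003; done 30 June 2003 — timely.
Step 4 — must wait 20 days from 30 June 2003 (when the dispute is referred to mediation), so not before 20 July 2003; 24 July 2003 is on or after that date.
Step 5 — 7 and 38 days from 24 July 2003 (when the mediation statement is delivered) are 31 July 2003 and 31 August 2003 respectively; done 29 August 2003, which is between those dates.

Yes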